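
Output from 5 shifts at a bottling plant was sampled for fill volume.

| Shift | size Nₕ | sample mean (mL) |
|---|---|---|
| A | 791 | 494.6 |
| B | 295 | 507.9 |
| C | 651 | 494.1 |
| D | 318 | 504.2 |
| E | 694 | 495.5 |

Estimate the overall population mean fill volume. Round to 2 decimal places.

x̄_st = (Σ Nₕx̄ₕ) / (Σ Nₕ) = (791·494.6 + 295·507.9 + 651·494.1 + 318·504.2 + 694·495.5) / 2749
= 1366930.8 / 2749 = 497.2466... → 497.25.

497.25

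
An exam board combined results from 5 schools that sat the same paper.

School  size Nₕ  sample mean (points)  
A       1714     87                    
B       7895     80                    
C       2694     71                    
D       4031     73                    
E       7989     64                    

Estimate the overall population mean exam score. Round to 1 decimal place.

N = 24323; weights Wₕ = Nₕ/N = (0.0705, 0.3246, 0.1108, 0.1657, 0.3285).
x̄_st = Σ Wₕ·x̄ₕ = 0.0705·87 + 0.3246·80 + 0.1108·71 + 0.1657·73 + 0.3285·64 ≈ 73.081...
→ 73.1.

73.1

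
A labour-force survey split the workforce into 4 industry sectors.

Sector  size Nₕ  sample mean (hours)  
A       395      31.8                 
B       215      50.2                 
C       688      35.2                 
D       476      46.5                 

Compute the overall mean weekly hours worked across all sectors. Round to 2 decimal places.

x̄_st = (Σ Nₕx̄ₕ) / (Σ Nₕ) = (395·31.8 + 215·50.2 + 688·35.2 + 476·46.5) / 1774
= 69705.6 / 1774 = 39.2929... → 39.29.

39.29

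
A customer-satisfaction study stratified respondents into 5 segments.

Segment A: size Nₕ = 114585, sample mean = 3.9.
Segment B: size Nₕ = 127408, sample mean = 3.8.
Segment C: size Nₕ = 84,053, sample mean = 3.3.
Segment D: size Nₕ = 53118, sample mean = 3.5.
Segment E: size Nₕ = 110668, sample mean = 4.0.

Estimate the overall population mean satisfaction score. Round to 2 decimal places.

N = 489832; weights Wₕ = Nₕ/N = (0.2339, 0.2601, 0.1716, 0.1084, 0.2259).
x̄_st = Σ Wₕ·x̄ₕ = 0.2339·3.9 + 0.2601·3.8 + 0.1716·3.3 + 0.1084·3.5 + 0.2259·4.0 ≈ 3.7502...
→ 3.75.

3.75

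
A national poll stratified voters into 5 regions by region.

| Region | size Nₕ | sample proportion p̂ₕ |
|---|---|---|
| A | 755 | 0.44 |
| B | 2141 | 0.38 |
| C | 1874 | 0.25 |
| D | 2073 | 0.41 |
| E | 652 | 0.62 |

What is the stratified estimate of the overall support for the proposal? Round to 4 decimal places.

0.3827

Wₕ = Nₕ/N with N = 7495: 0.1007, 0.2857, 0.2500, 0.2766, 0.0870.
p̂_st = 0.1007·0.44 + 0.2857·0.38 + 0.2500·0.25 + 0.2766·0.41 + 0.0870·0.62 ≈ 0.382715... → 0.3827.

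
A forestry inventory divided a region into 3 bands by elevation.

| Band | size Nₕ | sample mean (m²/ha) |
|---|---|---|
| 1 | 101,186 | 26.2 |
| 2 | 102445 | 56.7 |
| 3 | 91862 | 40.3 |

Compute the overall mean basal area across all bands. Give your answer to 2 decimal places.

41.16

N = 295493; weights Wₕ = Nₕ/N = (0.3424, 0.3467, 0.3109).
x̄_st = Σ Wₕ·x̄ₕ = 0.3424·26.2 + 0.3467·56.7 + 0.3109·40.3 ≈ 41.1575...
→ 41.16.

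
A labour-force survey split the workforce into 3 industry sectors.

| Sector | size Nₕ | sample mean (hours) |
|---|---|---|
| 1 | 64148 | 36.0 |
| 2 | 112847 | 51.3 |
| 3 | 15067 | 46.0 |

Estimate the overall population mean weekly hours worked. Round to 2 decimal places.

N = 192062; weights Wₕ = Nₕ/N = (0.3340, 0.5876, 0.0784).
x̄_st = Σ Wₕ·x̄ₕ = 0.3340·36.0 + 0.5876·51.3 + 0.0784·46.0 ≈ 45.7741...
→ 45.77.

45.77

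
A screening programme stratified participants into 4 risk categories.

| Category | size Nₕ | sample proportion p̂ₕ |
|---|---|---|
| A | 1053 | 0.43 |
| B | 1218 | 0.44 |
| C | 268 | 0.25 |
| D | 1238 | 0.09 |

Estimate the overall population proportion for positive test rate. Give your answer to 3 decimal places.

0.309

Wₕ = Nₕ/N with N = 3777: 0.2788, 0.3225, 0.0710, 0.3278.
p̂_st = 0.2788·0.43 + 0.3225·0.44 + 0.0710·0.25 + 0.3278·0.09 ≈ 0.30901... → 0.309.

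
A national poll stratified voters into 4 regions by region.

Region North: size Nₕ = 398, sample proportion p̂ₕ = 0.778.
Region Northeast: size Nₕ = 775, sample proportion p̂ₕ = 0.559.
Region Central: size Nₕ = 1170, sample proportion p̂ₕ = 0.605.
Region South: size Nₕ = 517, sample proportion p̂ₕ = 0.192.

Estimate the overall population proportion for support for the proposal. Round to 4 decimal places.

0.5420

Wₕ = Nₕ/N with N = 2860: 0.1392, 0.2710, 0.4091, 0.1808.
p̂_st = 0.1392·0.778 + 0.2710·0.559 + 0.4091·0.605 + 0.1808·0.192 ≈ 0.541952... → 0.5420.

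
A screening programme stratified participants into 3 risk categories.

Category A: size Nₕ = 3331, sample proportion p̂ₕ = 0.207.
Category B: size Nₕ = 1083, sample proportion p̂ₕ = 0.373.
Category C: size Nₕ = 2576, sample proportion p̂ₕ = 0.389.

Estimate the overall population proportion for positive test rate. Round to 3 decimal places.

0.300

N = 3331 + 1083 + 2576 = 6990.
Overall proportion = Σ (Nₕ/N)·p̂ₕ.
Σ Nₕp̂ₕ = 689.517 + 403.959 + 1002.064 = 2095.54.
2095.54 / 6990 = 0.29979... → 0.300.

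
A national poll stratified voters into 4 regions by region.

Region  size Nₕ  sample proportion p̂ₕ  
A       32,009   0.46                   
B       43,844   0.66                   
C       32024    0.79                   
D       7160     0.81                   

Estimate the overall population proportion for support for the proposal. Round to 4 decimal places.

Wₕ = Nₕ/N with N = 115037: 0.2782, 0.3811, 0.2784, 0.0622.
p̂_st = 0.2782·0.46 + 0.3811·0.66 + 0.2784·0.79 + 0.0622·0.81 ≈ 0.649876... → 0.6499.

0.6499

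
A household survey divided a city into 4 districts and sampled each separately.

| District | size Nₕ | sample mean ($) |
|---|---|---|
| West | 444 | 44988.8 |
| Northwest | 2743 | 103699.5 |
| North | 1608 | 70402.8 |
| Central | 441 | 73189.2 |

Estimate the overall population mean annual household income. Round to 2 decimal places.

85925.69

x̄_st = (Σ Nₕx̄ₕ) / (Σ Nₕ) = (444·44988.8 + 2743·103699.5 + 1608·70402.8 + 441·73189.2) / 5236
= 449906895.3 / 5236 = 85925.6867... → 85925.69.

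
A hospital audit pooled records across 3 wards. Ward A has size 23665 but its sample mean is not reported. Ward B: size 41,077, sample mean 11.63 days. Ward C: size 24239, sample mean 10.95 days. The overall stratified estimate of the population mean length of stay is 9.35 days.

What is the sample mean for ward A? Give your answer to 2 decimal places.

3.75

N = 23665 + 41077 + 24239 = 88981.
Overall total = μ·N = 9.35·88981 = 831972.35.
Subtract the known strata: 41077·11.63 + 24239·10.95 = 743142.56.
Remaining total for ward A: 831972.35 − 743142.56 = 88829.79.
Divide by its size: 88829.79 / 23665 = 3.7536... → 3.75.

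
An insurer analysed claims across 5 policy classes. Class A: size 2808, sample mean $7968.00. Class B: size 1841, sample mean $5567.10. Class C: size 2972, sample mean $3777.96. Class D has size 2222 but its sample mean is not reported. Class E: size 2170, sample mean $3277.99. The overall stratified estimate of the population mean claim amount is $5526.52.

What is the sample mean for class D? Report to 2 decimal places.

Σ Nₕx̄ₕ = N·μ, so 2222·x̄_D = 12013·5526.52 − (2808·7968.00 + 1841·5567.10 + 2972·3777.96 + 2170·3277.99).
= 66390084.76 − 50964510.52 = 15425574.24.
x̄_D = 15425574.24 / 2222 = 6942.2026... → 6942.20.

6942.20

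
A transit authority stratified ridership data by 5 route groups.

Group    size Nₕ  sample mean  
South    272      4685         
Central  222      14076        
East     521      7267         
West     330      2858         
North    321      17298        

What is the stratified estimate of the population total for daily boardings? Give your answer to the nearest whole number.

Population total = Σ Nₕ·x̄ₕ (each stratum's size times its mean).
272·4685 + 222·14076 + 521·7267 + 330·2858 + 321·17298 = 1274320 + 3124872 + 3786107 + 943140 + 5552658 = 14681097.

14681097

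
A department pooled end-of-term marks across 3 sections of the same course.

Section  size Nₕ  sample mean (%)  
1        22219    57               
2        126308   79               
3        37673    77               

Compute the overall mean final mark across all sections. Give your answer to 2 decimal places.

N = 186200; weights Wₕ = Nₕ/N = (0.1193, 0.6783, 0.2023).
x̄_st = Σ Wₕ·x̄ₕ = 0.1193·57 + 0.6783·79 + 0.2023·77 ≈ 75.9701...
→ 75.97.

75.97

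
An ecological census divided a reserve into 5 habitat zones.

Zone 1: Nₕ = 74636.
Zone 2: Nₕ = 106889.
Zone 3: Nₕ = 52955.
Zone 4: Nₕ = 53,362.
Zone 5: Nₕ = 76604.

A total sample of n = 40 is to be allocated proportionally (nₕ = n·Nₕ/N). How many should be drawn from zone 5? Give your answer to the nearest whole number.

8

Share of zone 5 = 76604/364446 = 0.21019.
Allocate 40 × 0.21019 = 8.408... → 8.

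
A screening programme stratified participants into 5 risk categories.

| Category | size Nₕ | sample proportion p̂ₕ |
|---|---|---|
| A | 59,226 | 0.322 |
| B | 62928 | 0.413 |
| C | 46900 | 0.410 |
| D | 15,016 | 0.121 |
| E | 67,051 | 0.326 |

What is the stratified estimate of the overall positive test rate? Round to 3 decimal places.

Wₕ = Nₕ/N with N = 251121: 0.2358, 0.2506, 0.1868, 0.0598, 0.2670.
p̂_st = 0.2358·0.322 + 0.2506·0.413 + 0.1868·0.410 + 0.0598·0.121 + 0.2670·0.326 ≈ 0.35029... → 0.350.

0.350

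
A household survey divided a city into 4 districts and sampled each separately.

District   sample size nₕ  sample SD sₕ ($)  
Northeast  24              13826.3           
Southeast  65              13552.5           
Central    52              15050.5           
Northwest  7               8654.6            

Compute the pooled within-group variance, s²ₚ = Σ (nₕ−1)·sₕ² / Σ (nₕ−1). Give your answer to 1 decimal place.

195510661.2

Northeast: (24−1)·13826.3² = 23·191166571.69 = 4396831148.87
Southeast: (65−1)·13552.5² = 64·183670256.25 = 11754896400
Central: (52−1)·15050.5² = 51·226517550.25 = 11552395062.75
Northwest: (7−1)·8654.6² = 6·74902101.16 = 449412606.96
Numerator = 28153535218.58; denominator = Σ(nₕ−1) = 144.
s²ₚ = 28153535218.58/144 = 195510661.240... → 195510661.2.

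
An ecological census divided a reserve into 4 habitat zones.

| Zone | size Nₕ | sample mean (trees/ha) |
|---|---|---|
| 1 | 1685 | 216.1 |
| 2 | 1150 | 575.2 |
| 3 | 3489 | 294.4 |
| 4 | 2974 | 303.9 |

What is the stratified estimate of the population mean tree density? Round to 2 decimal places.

N = 1685 + 1150 + 3489 + 2974 = 9298.
Weight each subgroup mean by Nₕ/N and sum.
Σ Nₕx̄ₕ = 1685·216.1 + 1150·575.2 + 3489·294.4 + 2974·303.9 = 364128.5 + 661480 + 1027161.6 + 903798.6 = 2956568.7.
Divide by N: 2956568.7 / 9298 = 317.9790... → 317.98.

317.98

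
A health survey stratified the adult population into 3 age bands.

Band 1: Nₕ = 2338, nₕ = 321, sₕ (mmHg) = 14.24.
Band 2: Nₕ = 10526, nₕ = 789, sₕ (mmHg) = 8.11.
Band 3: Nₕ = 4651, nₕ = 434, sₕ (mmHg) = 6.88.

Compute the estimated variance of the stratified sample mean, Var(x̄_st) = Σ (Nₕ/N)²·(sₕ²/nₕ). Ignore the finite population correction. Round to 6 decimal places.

0.049054

N = 17515. Term for each stratum: Wₕ²sₕ²/nₕ.
Var(x̄_st) = 0.011255989 + 0.030107254 + 0.007690588 = 0.049053832 → 0.049054.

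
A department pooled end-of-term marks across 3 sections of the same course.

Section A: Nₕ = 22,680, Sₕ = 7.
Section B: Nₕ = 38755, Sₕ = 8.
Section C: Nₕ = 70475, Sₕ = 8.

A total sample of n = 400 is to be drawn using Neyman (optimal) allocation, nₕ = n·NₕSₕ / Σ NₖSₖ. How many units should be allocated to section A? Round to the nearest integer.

A: NₕSₕ = 22680·7 = 158760
B: NₕSₕ = 38755·8 = 310040
C: NₕSₕ = 70475·8 = 563800
Σ NₕSₕ = 1032600.
n_A = 400·158760/1032600 = 61.499... → 61.

61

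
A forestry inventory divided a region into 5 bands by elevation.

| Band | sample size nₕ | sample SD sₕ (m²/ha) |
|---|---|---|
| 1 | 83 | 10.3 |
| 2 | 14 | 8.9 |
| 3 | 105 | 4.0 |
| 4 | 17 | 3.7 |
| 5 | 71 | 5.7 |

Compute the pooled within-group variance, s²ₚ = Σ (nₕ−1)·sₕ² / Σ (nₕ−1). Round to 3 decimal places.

48.724

1: (83−1)·10.3² = 82·106.09 = 8699.38
2: (14−1)·8.9² = 13·79.21 = 1029.73
3: (105−1)·4.0² = 104·16 = 1664
4: (17−1)·3.7² = 16·13.69 = 219.04
5: (71−1)·5.7² = 70·32.49 = 2274.3
Numerator = 13886.45; denominator = Σ(nₕ−1) = 285.
s²ₚ = 13886.45/285 = 48.72439... → 48.724.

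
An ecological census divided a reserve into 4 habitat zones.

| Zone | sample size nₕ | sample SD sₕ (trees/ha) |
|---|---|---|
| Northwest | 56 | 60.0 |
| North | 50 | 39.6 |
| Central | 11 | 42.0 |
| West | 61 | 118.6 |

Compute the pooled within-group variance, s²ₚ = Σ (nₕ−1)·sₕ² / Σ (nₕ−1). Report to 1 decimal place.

6531.2

Northwest: (56−1)·60.0² = 55·3600 = 198000
North: (50−1)·39.6² = 49·1568.16 = 76839.84
Central: (11−1)·42.0² = 10·1764 = 17640
West: (61−1)·118.6² = 60·14065.96 = 843957.6
Numerator = 1136437.44; denominator = Σ(nₕ−1) = 174.
s²ₚ = 1136437.44/174 = 6531.250... → 6531.2.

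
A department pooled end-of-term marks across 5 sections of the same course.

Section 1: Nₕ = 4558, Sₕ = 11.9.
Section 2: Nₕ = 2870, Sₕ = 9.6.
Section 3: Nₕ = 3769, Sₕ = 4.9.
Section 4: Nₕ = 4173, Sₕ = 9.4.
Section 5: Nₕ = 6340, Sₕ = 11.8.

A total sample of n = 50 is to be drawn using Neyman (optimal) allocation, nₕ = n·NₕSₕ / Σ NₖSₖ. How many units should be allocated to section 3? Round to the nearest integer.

1: NₕSₕ = 4558·11.9 = 54240.2
2: NₕSₕ = 2870·9.6 = 27552
3: NₕSₕ = 3769·4.9 = 18468.1
4: NₕSₕ = 4173·9.4 = 39226.2
5: NₕSₕ = 6340·11.8 = 74812
Σ NₕSₕ = 214298.5.
n_3 = 50·18468.1/214298.5 = 4.309... → 4.

4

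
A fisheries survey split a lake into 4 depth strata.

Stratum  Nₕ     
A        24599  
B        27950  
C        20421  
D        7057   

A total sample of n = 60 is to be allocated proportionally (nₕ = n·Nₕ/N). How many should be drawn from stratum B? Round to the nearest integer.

21

N = 24599 + 27950 + 20421 + 7057 = 80027.
n_B = 60·27950/80027 = 20.955... → 21.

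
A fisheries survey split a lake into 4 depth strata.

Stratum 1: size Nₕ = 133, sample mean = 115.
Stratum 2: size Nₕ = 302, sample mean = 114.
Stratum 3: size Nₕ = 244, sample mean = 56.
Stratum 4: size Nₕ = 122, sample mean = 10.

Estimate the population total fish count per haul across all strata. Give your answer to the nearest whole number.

Estimate total by summing Nₕ·x̄ₕ over strata.
133·115 + 302·114 + 244·56 + 122·10 = 15295 + 34428 + 13664 + 1220 = 64607.

64607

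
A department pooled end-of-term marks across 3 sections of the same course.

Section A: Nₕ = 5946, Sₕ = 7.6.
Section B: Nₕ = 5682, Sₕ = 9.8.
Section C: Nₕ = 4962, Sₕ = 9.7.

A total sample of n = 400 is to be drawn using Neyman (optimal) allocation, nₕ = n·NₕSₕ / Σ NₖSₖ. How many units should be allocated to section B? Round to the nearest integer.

Σ NₕSₕ = 5946·7.6 + 5682·9.8 + 4962·9.7 = 149004.6.
Share for B: 55683.6/149004.6 = 0.37370.
n_B = 400 × 0.37370 = 149.482... → 149.

149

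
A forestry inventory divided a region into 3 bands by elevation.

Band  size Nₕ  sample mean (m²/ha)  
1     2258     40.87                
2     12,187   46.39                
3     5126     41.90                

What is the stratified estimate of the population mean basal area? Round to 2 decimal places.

N = 2258 + 12187 + 5126 = 19571.
The stratified mean weights each stratum mean by its population share Nₕ/N.
Σ Nₕx̄ₕ = 2258·40.87 + 12187·46.39 + 5126·41.90 = 92284.46 + 565354.93 + 214779.4 = 872418.79.
Divide by N: 872418.79 / 19571 = 44.5771... → 44.58.

44.58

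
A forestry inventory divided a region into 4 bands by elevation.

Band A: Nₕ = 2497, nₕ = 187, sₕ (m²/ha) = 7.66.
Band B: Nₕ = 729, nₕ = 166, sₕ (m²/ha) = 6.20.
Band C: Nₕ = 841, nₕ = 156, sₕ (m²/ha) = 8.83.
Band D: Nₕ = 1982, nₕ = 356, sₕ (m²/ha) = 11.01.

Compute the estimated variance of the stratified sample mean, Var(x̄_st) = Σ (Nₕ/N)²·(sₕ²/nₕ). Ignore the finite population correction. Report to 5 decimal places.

0.10305

N = 6049; Wₕ = Nₕ/N.
band A: (2497/6049)²·7.66²/187 = 0.05346700
band B: (729/6049)²·6.20²/166 = 0.00336328
band C: (841/6049)²·8.83²/156 = 0.00966099
band D: (1982/6049)²·11.01²/356 = 0.03655651
Sum = 0.10304779 → 0.10305.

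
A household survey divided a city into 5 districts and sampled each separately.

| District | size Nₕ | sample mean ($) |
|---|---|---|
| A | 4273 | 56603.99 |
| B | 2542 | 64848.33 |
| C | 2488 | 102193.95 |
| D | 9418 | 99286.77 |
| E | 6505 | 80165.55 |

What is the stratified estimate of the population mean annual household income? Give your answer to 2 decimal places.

N = 25226; weights Wₕ = Nₕ/N = (0.1694, 0.1008, 0.0986, 0.3733, 0.2579).
x̄_st = Σ Wₕ·x̄ₕ = 0.1694·56603.99 + 0.1008·64848.33 + 0.0986·102193.95 + 0.3733·99286.77 + 0.2579·80165.55 ≈ 83942.4227...
→ 83942.42.

83942.42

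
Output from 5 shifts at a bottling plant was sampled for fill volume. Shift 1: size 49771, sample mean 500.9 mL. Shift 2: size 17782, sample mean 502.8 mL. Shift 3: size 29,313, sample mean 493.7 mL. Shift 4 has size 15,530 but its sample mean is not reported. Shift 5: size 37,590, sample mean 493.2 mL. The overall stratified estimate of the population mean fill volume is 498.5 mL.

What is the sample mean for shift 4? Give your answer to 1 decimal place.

Σ Nₕx̄ₕ = N·μ, so 15530·x̄_4 = 149986·498.5 − (49771·500.9 + 17782·502.8 + 29313·493.7 + 37590·493.2).
= 74768021 − 66882299.6 = 7885721.4.
x̄_4 = 7885721.4 / 15530 = 507.773... → 507.8.

507.8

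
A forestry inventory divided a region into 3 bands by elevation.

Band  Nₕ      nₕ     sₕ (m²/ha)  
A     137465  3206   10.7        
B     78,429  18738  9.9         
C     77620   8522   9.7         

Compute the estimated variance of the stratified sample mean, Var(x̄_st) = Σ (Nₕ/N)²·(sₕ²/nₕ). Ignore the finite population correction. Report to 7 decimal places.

0.0089786

N = 293514; Wₕ = Nₕ/N.
band A: (137465/293514)²·10.7²/3206 = 0.0078330458
band B: (78429/293514)²·9.9²/18738 = 0.0003734589
band C: (77620/293514)²·9.7²/8522 = 0.0007721320
Sum = 0.0089786368 → 0.0089786.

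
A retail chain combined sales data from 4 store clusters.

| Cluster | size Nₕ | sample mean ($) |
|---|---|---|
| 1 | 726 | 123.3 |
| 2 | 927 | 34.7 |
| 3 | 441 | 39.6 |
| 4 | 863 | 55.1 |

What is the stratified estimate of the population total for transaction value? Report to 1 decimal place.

186697.6

Population total = Σ Nₕ·x̄ₕ (each stratum's size times its mean).
726·123.3 + 927·34.7 + 441·39.6 + 863·55.1 = 89515.8 + 32166.9 + 17463.6 + 47551.3 = 186697.6.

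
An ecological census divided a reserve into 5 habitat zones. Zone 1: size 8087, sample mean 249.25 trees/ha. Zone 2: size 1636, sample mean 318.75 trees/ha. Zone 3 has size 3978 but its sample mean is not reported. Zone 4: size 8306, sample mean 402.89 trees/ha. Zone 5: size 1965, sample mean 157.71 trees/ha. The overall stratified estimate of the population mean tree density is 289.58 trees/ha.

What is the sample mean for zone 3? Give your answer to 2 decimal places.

188.12

N = 8087 + 1636 + 3978 + 8306 + 1965 = 23972.
Overall total = μ·N = 289.58·23972 = 6941811.76.
Subtract the known strata: 8087·249.25 + 1636·318.75 + 8306·402.89 + 1965·157.71 = 6193464.24.
Remaining total for zone 3: 6941811.76 − 6193464.24 = 748347.52.
Divide by its size: 748347.52 / 3978 = 188.1215... → 188.12.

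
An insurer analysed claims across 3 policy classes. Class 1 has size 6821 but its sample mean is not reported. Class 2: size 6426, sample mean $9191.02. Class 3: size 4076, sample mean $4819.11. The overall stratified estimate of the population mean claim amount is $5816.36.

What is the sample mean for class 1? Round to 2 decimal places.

3233.05

N = 6821 + 6426 + 4076 = 17323.
Overall total = μ·N = 5816.36·17323 = 100756804.28.
Subtract the known strata: 6426·9191.02 + 4076·4819.11 = 78704186.88.
Remaining total for class 1: 100756804.28 − 78704186.88 = 22052617.4.
Divide by its size: 22052617.4 / 6821 = 3233.0476... → 3233.05.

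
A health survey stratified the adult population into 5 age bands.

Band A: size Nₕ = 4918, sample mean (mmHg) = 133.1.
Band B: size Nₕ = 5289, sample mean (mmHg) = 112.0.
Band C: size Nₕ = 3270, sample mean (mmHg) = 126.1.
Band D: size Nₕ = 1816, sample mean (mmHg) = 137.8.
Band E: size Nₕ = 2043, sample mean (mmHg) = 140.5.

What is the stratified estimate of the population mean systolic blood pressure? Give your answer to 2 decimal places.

x̄_st = (Σ Nₕx̄ₕ) / (Σ Nₕ) = (4918·133.1 + 5289·112.0 + 3270·126.1 + 1816·137.8 + 2043·140.5) / 17336
= 2196587.1 / 17336 = 126.7067... → 126.71.

126.71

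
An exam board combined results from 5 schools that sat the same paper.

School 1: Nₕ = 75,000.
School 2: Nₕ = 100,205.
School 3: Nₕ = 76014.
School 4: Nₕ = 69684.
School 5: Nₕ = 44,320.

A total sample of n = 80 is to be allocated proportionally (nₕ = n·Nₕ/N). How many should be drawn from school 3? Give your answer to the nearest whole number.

N = 75000 + 100205 + 76014 + 69684 + 44320 = 365223.
n_3 = 80·76014/365223 = 16.650... → 17.

17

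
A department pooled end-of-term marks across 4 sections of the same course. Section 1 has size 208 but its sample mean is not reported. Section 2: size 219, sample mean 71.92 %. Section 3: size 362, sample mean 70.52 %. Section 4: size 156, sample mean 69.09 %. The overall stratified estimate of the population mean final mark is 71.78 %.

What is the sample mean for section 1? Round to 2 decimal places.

75.84

N = 208 + 219 + 362 + 156 = 945.
Overall total = μ·N = 71.78·945 = 67832.1.
Subtract the known strata: 219·71.92 + 362·70.52 + 156·69.09 = 52056.76.
Remaining total for section 1: 67832.1 − 52056.76 = 15775.34.
Divide by its size: 15775.34 / 208 = 75.8430... → 75.84.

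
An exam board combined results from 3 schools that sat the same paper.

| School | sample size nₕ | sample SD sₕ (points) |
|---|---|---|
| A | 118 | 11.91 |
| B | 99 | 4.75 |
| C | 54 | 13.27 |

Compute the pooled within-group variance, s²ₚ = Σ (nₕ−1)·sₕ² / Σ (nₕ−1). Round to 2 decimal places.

105.00

A: (118−1)·11.91² = 117·141.8481 = 16596.2277
B: (99−1)·4.75² = 98·22.5625 = 2211.125
C: (54−1)·13.27² = 53·176.0929 = 9332.9237
Numerator = 28140.2764; denominator = Σ(nₕ−1) = 268.
s²ₚ = 28140.2764/268 = 105.0010... → 105.00.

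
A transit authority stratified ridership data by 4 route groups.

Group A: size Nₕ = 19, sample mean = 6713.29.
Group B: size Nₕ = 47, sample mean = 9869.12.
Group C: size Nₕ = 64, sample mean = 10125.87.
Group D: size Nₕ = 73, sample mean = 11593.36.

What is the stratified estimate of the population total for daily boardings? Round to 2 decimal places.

Population total = Σ Nₕ·x̄ₕ (each stratum's size times its mean).
19·6713.29 + 47·9869.12 + 64·10125.87 + 73·11593.36 = 127552.51 + 463848.64 + 648055.68 + 846315.28 = 2085772.11.

2085772.11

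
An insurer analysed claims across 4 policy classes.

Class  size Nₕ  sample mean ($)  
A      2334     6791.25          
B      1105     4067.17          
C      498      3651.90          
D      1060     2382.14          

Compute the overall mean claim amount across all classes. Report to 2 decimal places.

4940.71

N = 4997; weights Wₕ = Nₕ/N = (0.4671, 0.2211, 0.0997, 0.2121).
x̄_st = Σ Wₕ·x̄ₕ = 0.4671·6791.25 + 0.2211·4067.17 + 0.0997·3651.90 + 0.2121·2382.14 ≈ 4940.7074...
→ 4940.71.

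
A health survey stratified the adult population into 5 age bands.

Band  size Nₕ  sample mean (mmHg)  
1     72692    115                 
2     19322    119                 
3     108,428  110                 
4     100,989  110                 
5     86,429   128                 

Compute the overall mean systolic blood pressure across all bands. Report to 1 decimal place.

115.4

N = 387860; weights Wₕ = Nₕ/N = (0.1874, 0.0498, 0.2796, 0.2604, 0.2228).
x̄_st = Σ Wₕ·x̄ₕ = 0.1874·115 + 0.0498·119 + 0.2796·110 + 0.2604·110 + 0.2228·128 ≈ 115.396...
→ 115.4.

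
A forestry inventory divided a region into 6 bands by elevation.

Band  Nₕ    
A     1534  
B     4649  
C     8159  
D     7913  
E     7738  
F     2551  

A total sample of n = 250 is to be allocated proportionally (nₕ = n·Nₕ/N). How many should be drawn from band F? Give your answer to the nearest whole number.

N = 1534 + 4649 + 8159 + 7913 + 7738 + 2551 = 32544.
n_F = 250·2551/32544 = 19.597... → 20.

20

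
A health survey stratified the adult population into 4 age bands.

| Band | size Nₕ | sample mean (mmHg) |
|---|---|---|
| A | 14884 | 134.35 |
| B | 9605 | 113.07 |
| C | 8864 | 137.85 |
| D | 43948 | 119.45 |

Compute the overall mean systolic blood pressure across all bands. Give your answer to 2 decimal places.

123.64

x̄_st = (Σ Nₕx̄ₕ) / (Σ Nₕ) = (14884·134.35 + 9605·113.07 + 8864·137.85 + 43948·119.45) / 77301
= 9557193.75 / 77301 = 123.6361... → 123.64.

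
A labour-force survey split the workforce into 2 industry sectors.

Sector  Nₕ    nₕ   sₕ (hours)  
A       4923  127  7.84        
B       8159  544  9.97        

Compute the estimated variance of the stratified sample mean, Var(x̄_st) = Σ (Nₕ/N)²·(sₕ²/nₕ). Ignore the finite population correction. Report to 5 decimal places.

N = 13082; Wₕ = Nₕ/N.
sector A: (4923/13082)²·7.84²/127 = 0.06853932
sector B: (8159/13082)²·9.97²/544 = 0.07107502
Sum = 0.13961434 → 0.13961.

0.13961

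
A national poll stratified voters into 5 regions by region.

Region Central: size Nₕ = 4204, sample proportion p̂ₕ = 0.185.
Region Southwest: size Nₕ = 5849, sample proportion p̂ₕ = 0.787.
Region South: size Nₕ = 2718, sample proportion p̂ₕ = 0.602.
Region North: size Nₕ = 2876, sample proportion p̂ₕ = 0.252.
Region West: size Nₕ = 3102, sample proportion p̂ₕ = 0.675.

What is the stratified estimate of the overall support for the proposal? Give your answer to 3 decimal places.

0.525

N = 4204 + 5849 + 2718 + 2876 + 3102 = 18749.
Overall proportion = Σ (Nₕ/N)·p̂ₕ.
Σ Nₕp̂ₕ = 777.74 + 4603.163 + 1636.236 + 724.752 + 2093.85 = 9835.741.
9835.741 / 18749 = 0.52460... → 0.525.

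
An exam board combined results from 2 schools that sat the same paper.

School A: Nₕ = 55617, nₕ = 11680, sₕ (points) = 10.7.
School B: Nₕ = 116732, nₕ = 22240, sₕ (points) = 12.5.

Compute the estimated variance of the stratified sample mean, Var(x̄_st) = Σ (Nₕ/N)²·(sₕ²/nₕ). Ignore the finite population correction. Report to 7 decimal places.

0.0042437

N = 172349. Term for each stratum: Wₕ²sₕ²/nₕ.
Var(x̄_st) = 0.0010207568 + 0.0032229054 = 0.0042436622 → 0.0042437.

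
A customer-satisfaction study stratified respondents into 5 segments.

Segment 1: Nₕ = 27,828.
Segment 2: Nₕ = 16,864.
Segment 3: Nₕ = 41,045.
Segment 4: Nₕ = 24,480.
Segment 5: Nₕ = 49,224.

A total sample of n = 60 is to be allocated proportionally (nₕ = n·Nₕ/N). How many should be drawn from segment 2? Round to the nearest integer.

N = 27828 + 16864 + 41045 + 24480 + 49224 = 159441.
n_2 = 60·16864/159441 = 6.346... → 6.

6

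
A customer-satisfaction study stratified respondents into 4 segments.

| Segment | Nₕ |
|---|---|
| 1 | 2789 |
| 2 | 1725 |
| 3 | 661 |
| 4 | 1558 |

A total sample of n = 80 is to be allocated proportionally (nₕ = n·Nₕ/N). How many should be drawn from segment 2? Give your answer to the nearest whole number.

N = 2789 + 1725 + 661 + 1558 = 6733.
n_2 = 80·1725/6733 = 20.496... → 20.

20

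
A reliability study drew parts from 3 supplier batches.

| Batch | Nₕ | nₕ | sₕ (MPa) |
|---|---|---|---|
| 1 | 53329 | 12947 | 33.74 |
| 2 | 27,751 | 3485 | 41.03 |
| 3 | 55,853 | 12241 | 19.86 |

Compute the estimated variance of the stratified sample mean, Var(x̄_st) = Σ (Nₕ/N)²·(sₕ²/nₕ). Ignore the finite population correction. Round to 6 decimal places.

N = 136933. Term for each stratum: Wₕ²sₕ²/nₕ.
Var(x̄_st) = 0.013336186 + 0.019839982 + 0.005360661 = 0.038536829 → 0.038537.

0.038537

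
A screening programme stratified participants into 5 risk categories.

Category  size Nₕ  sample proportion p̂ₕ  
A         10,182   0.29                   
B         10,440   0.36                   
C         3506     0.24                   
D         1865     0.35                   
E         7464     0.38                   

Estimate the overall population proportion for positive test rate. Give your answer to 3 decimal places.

0.330

Wₕ = Nₕ/N with N = 33457: 0.3043, 0.3120, 0.1048, 0.0557, 0.2231.
p̂_st = 0.3043·0.29 + 0.3120·0.36 + 0.1048·0.24 + 0.0557·0.35 + 0.2231·0.38 ≈ 0.33003... → 0.330.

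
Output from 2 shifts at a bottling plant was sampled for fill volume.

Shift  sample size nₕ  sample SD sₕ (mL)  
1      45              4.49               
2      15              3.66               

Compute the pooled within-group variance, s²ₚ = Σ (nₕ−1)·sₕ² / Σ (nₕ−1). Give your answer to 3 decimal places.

Degrees of freedom: 44 + 14 = 58.
Σ(nₕ−1)sₕ² = 44·20.1601 + 14·13.3956 = 1074.5828.
s²ₚ = 1074.5828 / 58 = 18.52729... → 18.527.

18.527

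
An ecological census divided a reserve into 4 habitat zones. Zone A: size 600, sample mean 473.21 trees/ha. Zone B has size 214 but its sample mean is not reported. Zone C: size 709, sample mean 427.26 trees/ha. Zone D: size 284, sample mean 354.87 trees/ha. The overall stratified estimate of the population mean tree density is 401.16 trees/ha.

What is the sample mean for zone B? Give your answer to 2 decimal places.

N = 600 + 214 + 709 + 284 = 1807.
Overall total = μ·N = 401.16·1807 = 724896.12.
Subtract the known strata: 600·473.21 + 709·427.26 + 284·354.87 = 687636.42.
Remaining total for zone B: 724896.12 − 687636.42 = 37259.7.
Divide by its size: 37259.7 / 214 = 174.1107... → 174.11.

174.11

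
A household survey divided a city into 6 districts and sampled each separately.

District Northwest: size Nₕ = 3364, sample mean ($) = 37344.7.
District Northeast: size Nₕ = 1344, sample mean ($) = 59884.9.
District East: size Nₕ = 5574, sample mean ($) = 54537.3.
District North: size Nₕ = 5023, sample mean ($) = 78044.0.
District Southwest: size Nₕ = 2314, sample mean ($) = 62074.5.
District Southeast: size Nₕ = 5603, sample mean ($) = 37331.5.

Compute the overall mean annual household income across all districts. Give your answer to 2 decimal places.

54040.46

N = 23222; weights Wₕ = Nₕ/N = (0.1449, 0.0579, 0.2400, 0.2163, 0.0996, 0.2413).
x̄_st = Σ Wₕ·x̄ₕ = 0.1449·37344.7 + 0.0579·59884.9 + 0.2400·54537.3 + 0.2163·78044.0 + 0.0996·62074.5 + 0.2413·37331.5 ≈ 54040.4610...
→ 54040.46.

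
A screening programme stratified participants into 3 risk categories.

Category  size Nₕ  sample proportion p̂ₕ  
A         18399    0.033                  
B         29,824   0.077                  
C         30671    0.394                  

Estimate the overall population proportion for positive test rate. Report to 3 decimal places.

Wₕ = Nₕ/N with N = 78894: 0.2332, 0.3780, 0.3888.
p̂_st = 0.2332·0.033 + 0.3780·0.077 + 0.3888·0.394 ≈ 0.18998... → 0.190.

0.190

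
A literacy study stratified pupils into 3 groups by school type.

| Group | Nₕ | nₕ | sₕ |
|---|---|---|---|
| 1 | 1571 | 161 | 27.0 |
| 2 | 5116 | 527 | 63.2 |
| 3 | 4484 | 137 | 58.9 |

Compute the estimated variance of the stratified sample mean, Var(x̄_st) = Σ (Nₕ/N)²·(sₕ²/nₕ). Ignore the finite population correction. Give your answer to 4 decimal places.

N = 11171. Term for each stratum: Wₕ²sₕ²/nₕ.
Var(x̄_st) = 0.0895509 + 1.5896463 + 4.0799715 = 5.7591687 → 5.7592.

5.7592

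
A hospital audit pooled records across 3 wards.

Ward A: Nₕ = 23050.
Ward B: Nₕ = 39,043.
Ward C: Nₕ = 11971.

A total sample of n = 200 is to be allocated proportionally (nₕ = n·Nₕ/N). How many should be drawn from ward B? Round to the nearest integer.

Share of ward B = 39043/74064 = 0.52715.
Allocate 200 × 0.52715 = 105.430... → 105.

105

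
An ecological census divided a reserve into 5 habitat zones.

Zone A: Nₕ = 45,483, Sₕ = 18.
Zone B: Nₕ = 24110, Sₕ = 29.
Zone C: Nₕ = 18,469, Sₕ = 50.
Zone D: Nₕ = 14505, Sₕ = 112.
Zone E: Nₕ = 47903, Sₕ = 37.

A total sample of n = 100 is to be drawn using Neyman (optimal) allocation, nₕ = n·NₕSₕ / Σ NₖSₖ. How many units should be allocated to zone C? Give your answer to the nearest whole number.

16

A: NₕSₕ = 45483·18 = 818694
B: NₕSₕ = 24110·29 = 699190
C: NₕSₕ = 18469·50 = 923450
D: NₕSₕ = 14505·112 = 1624560
E: NₕSₕ = 47903·37 = 1772411
Σ NₕSₕ = 5838305.
n_C = 100·923450/5838305 = 15.817... → 16.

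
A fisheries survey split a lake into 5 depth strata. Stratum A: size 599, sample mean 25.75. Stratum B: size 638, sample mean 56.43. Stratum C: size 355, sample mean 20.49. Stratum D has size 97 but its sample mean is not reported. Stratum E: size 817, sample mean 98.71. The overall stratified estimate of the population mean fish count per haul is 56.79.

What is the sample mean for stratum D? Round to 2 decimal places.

30.61

Σ Nₕx̄ₕ = N·μ, so 97·x̄_D = 2506·56.79 − (599·25.75 + 638·56.43 + 355·20.49 + 817·98.71).
= 142315.74 − 139346.61 = 2969.13.
x̄_D = 2969.13 / 97 = 30.6096... → 30.61.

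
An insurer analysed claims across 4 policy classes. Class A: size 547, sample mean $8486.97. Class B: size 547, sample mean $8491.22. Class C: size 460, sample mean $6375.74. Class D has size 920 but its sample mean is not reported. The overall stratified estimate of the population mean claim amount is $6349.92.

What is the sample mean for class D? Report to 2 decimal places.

N = 547 + 547 + 460 + 920 = 2474.
Overall total = μ·N = 6349.92·2474 = 15709702.08.
Subtract the known strata: 547·8486.97 + 547·8491.22 + 460·6375.74 = 12219910.33.
Remaining total for class D: 15709702.08 − 12219910.33 = 3489791.75.
Divide by its size: 3489791.75 / 920 = 3793.2519... → 3793.25.

3793.25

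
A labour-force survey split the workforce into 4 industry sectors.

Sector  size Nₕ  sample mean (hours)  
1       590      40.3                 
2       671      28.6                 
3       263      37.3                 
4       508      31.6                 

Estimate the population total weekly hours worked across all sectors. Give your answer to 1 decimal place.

Population total = Σ Nₕ·x̄ₕ (each stratum's size times its mean).
590·40.3 + 671·28.6 + 263·37.3 + 508·31.6 = 23777 + 19190.6 + 9809.9 + 16052.8 = 68830.3.

68830.3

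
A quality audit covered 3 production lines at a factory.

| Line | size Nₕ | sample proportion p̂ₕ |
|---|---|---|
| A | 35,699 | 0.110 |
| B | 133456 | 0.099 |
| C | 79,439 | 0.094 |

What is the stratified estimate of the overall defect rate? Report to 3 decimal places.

Wₕ = Nₕ/N with N = 248594: 0.1436, 0.5368, 0.3196.
p̂_st = 0.1436·0.110 + 0.5368·0.099 + 0.3196·0.094 ≈ 0.09898... → 0.099.

0.099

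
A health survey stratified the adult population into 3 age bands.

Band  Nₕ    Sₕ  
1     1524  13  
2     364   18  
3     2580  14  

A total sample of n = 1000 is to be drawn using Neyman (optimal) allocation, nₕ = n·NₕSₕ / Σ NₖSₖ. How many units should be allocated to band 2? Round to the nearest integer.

105

1: NₕSₕ = 1524·13 = 19812
2: NₕSₕ = 364·18 = 6552
3: NₕSₕ = 2580·14 = 36120
Σ NₕSₕ = 62484.
n_2 = 1000·6552/62484 = 104.859... → 105.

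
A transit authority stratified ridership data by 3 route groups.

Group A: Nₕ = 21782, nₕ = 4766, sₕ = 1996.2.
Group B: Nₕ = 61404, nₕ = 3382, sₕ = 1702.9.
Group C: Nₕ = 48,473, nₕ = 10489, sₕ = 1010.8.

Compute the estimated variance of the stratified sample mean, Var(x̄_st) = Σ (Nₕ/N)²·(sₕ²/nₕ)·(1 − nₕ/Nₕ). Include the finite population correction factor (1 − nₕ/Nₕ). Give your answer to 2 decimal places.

N = 131659; Wₕ = Nₕ/N.
group A: (21782/131659)²·1996.2²/4766·(1 − 4766/21782) = 17.87756
group B: (61404/131659)²·1702.9²/3382·(1 − 3382/61404) = 176.23532
group C: (48473/131659)²·1010.8²/10489·(1 − 10489/48473) = 10.34656
Sum = 204.45943 → 204.46.

204.46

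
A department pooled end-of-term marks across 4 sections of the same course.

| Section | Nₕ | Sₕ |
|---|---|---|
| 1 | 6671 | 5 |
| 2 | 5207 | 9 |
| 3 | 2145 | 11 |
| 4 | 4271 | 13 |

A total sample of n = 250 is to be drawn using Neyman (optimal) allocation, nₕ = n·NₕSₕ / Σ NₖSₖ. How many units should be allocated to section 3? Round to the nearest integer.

37

Σ NₕSₕ = 6671·5 + 5207·9 + 2145·11 + 4271·13 = 159336.
Share for 3: 23595/159336 = 0.14808.
n_3 = 250 × 0.14808 = 37.021... → 37.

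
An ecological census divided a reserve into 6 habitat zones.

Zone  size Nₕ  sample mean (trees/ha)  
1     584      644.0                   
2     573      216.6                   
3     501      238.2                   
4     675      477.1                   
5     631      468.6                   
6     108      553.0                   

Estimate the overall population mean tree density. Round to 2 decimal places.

422.20

N = 584 + 573 + 501 + 675 + 631 + 108 = 3072.
Overall mean = Σ (Nₕ/N)·x̄ₕ — weight by population share, not a simple average.
Σ Nₕx̄ₕ = 584·644.0 + 573·216.6 + 501·238.2 + 675·477.1 + 631·468.6 + 108·553.0 = 376096 + 124111.8 + 119338.2 + 322042.5 + 295686.6 + 59724 = 1296999.1.
Divide by N: 1296999.1 / 3072 = 422.2002... → 422.20.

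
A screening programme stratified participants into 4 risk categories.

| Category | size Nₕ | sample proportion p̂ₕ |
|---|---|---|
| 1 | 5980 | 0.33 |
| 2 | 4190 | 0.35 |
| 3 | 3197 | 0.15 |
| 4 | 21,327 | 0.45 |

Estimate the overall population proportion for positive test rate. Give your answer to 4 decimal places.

Wₕ = Nₕ/N with N = 34694: 0.1724, 0.1208, 0.0921, 0.6147.
p̂_st = 0.1724·0.33 + 0.1208·0.35 + 0.0921·0.15 + 0.6147·0.45 ≈ 0.389595... → 0.3896.

0.3896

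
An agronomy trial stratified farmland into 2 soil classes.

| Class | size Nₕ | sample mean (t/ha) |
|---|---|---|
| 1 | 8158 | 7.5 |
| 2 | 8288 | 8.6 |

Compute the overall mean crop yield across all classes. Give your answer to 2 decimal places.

N = 16446; weights Wₕ = Nₕ/N = (0.4960, 0.5040).
x̄_st = Σ Wₕ·x̄ₕ = 0.4960·7.5 + 0.5040·8.6 ≈ 8.0543...
→ 8.05.

8.05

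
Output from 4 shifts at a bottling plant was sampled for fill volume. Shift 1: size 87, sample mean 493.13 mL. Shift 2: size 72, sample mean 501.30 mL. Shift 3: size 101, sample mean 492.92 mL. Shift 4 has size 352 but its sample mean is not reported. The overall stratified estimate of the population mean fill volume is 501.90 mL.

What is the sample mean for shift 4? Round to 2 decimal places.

506.77

N = 87 + 72 + 101 + 352 = 612.
Overall total = μ·N = 501.90·612 = 307162.8.
Subtract the known strata: 87·493.13 + 72·501.30 + 101·492.92 = 128780.83.
Remaining total for shift 4: 307162.8 − 128780.83 = 178381.97.
Divide by its size: 178381.97 / 352 = 506.7670... → 506.77.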